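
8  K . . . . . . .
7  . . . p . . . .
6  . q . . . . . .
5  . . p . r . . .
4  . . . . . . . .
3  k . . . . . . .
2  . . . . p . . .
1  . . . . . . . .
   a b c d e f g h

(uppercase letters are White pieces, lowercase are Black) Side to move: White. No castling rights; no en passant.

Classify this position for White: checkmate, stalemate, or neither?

stalemate

White to move; white king on a8.
In check: no.
King squares — a7: attacked by Qb6; b7: attacked by Qb6; b8: attacked by Qb6.
Legal moves for White: none.
Not in check and no legal moves → stalemate.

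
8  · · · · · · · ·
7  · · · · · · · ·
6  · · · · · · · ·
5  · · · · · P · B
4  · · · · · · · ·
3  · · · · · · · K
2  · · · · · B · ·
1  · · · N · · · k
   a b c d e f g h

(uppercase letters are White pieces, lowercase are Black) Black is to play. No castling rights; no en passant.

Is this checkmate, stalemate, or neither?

Black to move; black king on h1.
In check: no.
King squares — g1: attacked by Bf2; g2: attacked by Kh3; h2: attacked by Kh3.
Legal moves for Black: none.
Not in check and no legal moves → stalemate.

stalemate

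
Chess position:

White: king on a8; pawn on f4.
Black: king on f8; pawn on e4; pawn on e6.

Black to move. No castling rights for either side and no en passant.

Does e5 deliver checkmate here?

no

After e5: white king on a8; in check: no.
White is not in check, so this cannot be checkmate.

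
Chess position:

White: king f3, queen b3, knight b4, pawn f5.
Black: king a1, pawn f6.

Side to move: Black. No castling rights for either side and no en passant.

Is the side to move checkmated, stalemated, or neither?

stalemate

Black to move; black king on a1.
In check: no.
King squares — b1: attacked by Qb3; a2: attacked by Qb3; b2: attacked by Qb3.
Legal moves for Black: none.
Not in check and no legal moves → stalemate.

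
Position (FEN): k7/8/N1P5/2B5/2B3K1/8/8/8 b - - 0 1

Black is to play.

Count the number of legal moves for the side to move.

0

Black to move; king on a8.
In check: no.
Legal moves: none.
Count: 0.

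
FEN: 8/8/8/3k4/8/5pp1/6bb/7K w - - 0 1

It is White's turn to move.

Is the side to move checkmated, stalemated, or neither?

checkmate

White to move; white king on h1.
In check: yes, from the black bishop on g2.
King squares — g1: attacked by Bh2; g2: attacked by Pf3; h2: attacked by Pg3.
Legal moves for White: none.
In check with no legal moves → checkmate.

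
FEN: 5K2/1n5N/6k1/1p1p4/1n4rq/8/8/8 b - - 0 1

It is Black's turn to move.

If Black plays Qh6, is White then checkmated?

no

After Qh6: white king on f8; in check: yes, from the black queen on h6.
White has 3 legal replies: Kg8, Ke8, Ke7.
In check but a legal move exists → not checkmate.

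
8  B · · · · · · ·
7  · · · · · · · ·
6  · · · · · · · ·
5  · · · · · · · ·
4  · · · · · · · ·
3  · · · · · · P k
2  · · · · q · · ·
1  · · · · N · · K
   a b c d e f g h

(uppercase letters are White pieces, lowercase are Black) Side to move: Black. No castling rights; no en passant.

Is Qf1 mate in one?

yes

After Qf1: white king on h1; in check: yes, from the black queen on f1.
King squares — g1: attacked by Qf1; g2: attacked by Qf1; h2: attacked by Kh3.
White has no legal moves → checkmate.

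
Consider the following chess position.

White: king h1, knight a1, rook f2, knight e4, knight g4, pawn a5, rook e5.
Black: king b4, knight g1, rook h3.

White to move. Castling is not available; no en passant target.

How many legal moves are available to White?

4

White to move; king on h1.
In check: yes, from the black rook on h3.
Legal moves: Kg2, Kxg1, Nh2, Rh2.
Count: 4.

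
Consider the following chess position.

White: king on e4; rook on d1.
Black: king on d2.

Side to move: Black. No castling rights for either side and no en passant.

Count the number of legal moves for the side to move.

Black to move; king on d2.
In check: yes, from the white rook on d1.
Legal moves: Kc3, Ke2, Kc2, Kxd1.
Count: 4.

4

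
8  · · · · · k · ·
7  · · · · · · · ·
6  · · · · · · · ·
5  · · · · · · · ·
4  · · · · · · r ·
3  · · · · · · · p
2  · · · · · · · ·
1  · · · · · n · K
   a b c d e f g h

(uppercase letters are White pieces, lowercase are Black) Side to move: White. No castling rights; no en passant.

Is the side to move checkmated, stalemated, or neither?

stalemate

White to move; white king on h1.
In check: no.
King squares — g1: attacked by Rg4; g2: attacked by Ph3; h2: attacked by Nf1.
Legal moves for White: none.
Not in check and no legal moves → stalemate.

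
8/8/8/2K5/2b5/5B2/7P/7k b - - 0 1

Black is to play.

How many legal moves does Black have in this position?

Black to move; king on h1.
In check: yes, from the white bishop on f3.
Legal moves: Kxh2, Kg1.
Count: 2.

2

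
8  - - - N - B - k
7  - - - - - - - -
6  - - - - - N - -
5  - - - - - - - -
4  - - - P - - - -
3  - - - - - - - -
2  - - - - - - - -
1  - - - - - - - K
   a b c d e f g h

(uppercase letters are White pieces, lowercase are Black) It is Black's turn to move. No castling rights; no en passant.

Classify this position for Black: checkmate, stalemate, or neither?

stalemate

Black to move; black king on h8.
In check: no.
King squares — g7: attacked by Bf8; h7: attacked by Nf6; g8: attacked by Nf6.
Legal moves for Black: none.
Not in check and no legal moves → stalemate.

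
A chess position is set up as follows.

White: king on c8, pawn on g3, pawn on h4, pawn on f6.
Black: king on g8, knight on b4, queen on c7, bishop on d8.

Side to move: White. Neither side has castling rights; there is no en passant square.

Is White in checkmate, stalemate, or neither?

White to move; white king on c8.
In check: yes, from the black queen on c7.
King squares — b7: attacked by Qc7; c7: attacked by Bd8; d7: attacked by Qc7; b8: attacked by Qc7; d8: attacked by Qc7.
Legal moves for White: none.
In check with no legal moves → checkmate.

checkmate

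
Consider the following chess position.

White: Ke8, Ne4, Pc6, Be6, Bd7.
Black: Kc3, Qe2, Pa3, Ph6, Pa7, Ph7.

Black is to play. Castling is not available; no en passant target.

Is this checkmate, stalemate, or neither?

Black to move; black king on c3.
In check: yes, from the white knight on e4.
Legal moves for Black: Kd4, Kb4, Kd3, Kc2, Kb2, Qxe4.
Black is in check but has 6 legal moves → neither.

neither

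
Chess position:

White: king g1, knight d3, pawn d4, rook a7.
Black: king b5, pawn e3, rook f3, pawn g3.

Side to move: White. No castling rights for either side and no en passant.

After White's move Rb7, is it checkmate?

no

After Rb7: black king on b5; in check: yes, from the white rook on b7.
Black has 5 legal replies: Kc6, Ka6, Ka5, Kc4, Ka4.
In check but a legal move exists → not checkmate.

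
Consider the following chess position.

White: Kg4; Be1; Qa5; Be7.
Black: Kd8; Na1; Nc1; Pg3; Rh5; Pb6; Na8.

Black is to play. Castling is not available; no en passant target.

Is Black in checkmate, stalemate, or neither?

Black to move; black king on d8.
In check: yes, from the white bishop on e7.
King squares — c7: available; d7: available; e7: available; c8: available; e8: available.
Legal moves for Black: Ke8, Kc8, Kxe7, Kd7, Kc7.
Black is in check but has 5 legal moves → neither.

neither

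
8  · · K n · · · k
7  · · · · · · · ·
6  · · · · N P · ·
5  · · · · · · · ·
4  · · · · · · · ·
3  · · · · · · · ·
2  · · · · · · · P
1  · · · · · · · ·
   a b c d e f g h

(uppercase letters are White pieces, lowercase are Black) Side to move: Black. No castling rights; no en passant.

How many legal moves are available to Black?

Black to move; king on h8.
In check: no.
Legal moves: Kg8, Kh7, Nf7, Nb7, Nxe6, Nc6.
Count: 6.

6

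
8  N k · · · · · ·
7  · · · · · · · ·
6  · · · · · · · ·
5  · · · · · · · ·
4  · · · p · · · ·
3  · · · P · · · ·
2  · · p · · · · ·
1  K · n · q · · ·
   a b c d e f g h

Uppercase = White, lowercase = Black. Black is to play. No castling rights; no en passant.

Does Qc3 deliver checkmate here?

After Qc3: white king on a1; in check: yes, from the black queen on c3.
King squares — b1: attacked by Pc2; a2: attacked by Nc1; b2: attacked by Qc3.
White has no legal moves → checkmate.

yes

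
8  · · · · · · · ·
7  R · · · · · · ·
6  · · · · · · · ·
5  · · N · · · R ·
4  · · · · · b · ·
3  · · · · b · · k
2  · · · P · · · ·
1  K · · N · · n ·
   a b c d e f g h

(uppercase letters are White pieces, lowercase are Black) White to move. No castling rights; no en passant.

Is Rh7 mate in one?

yes

After Rh7: black king on h3; in check: yes, from the white rook on h7.
King squares — g2: attacked by Rg5; h2: attacked by Rh7; g3: attacked by Rg5; g4: attacked by Rg5; h4: attacked by Rh7.
Black has no legal moves → checkmate.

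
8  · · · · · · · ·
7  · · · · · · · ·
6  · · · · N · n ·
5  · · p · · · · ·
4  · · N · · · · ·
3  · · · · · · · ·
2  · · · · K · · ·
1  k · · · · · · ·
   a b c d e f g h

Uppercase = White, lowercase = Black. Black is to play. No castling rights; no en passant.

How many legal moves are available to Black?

Black to move; king on a1.
In check: no.
Legal moves: Nh8, Nf8, Ne7, Ne5, Nh4, Nf4+, Ka2, Kb1.
Count: 8.

8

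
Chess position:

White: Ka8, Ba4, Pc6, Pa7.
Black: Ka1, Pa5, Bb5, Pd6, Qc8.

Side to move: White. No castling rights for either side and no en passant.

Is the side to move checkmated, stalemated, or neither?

White to move; white king on a8.
In check: yes, from the black queen on c8.
King squares — a7: own pawn; b7: attacked by Qc8; b8: attacked by Qc8.
Legal moves for White: none.
In check with no legal moves → checkmate.

checkmate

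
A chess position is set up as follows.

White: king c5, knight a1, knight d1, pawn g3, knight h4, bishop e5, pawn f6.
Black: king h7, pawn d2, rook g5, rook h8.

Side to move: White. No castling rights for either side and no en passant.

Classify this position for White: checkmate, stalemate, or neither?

White to move; white king on c5.
In check: no.
Legal moves for White include: Kd6, Kc6, Kb6, Kd5, Kb5, Kd4, Kc4, Kb4, Ng6, Nf5, Nf3, Ng2, Ne3, Nc3, Nf2, Nb2, Nb3, Nc2, ... (list truncated; more exist).
White has legal moves and is not in check → neither.

neither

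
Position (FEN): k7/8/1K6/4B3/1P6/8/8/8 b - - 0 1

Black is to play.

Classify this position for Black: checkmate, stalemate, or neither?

Black to move; black king on a8.
In check: no.
King squares — a7: attacked by Kb6; b7: attacked by Kb6; b8: attacked by Be5.
Legal moves for Black: none.
Not in check and no legal moves → stalemate.

stalemate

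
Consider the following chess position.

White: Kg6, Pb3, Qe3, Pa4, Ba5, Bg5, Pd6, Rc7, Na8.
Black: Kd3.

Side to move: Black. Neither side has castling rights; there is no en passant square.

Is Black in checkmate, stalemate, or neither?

checkmate

Black to move; black king on d3.
In check: yes, from the white queen on e3.
King squares — c2: attacked by Rc7; d2: attacked by Qe3; e2: attacked by Qe3; c3: attacked by Qe3; e3: attacked by Bg5; c4: attacked by Pb3; d4: attacked by Qe3; e4: attacked by Qe3.
Legal moves for Black: none.
In check with no legal moves → checkmate.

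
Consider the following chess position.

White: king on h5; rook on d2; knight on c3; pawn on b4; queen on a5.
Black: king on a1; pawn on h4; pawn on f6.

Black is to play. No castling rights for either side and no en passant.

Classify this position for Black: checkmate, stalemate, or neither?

checkmate

Black to move; black king on a1.
In check: yes, from the white queen on a5.
King squares — b1: attacked by Nc3; a2: attacked by Rd2; b2: attacked by Rd2.
Legal moves for Black: none.
In check with no legal moves → checkmate.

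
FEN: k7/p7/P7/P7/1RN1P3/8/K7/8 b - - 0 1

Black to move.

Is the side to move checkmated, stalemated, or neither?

stalemate

Black to move; black king on a8.
In check: no.
King squares — a7: own pawn; b7: attacked by Rb4; b8: attacked by Rb4.
Legal moves for Black: none.
Not in check and no legal moves → stalemate.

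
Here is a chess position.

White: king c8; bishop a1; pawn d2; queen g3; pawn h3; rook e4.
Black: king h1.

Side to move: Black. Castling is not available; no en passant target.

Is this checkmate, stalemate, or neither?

stalemate

Black to move; black king on h1.
In check: no.
King squares — g1: attacked by Qg3; g2: attacked by Qg3; h2: attacked by Qg3.
Legal moves for Black: none.
Not in check and no legal moves → stalemate.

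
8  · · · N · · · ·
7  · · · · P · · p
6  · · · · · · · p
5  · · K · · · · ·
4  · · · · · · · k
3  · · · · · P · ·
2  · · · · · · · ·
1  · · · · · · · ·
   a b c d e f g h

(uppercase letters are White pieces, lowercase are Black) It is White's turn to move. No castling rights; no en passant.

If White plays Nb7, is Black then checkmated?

no

After Nb7: black king on h4; in check: no.
Black is not in check, so this cannot be checkmate.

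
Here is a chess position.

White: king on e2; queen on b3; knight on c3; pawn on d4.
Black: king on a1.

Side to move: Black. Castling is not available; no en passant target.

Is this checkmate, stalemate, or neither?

stalemate

Black to move; black king on a1.
In check: no.
King squares — b1: attacked by Qb3; a2: attacked by Qb3; b2: attacked by Qb3.
Legal moves for Black: none.
Not in check and no legal moves → stalemate.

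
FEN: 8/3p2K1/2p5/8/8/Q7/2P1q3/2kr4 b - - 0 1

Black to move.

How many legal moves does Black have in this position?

Black to move; king on c1.
In check: yes, from the white queen on a3.
Legal moves: Kd2, Kxc2, Kb1.
Count: 3.

3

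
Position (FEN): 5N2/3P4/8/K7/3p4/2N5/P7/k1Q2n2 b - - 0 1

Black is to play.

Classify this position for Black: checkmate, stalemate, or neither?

checkmate

Black to move; black king on a1.
In check: yes, from the white queen on c1.
King squares — b1: attacked by Qc1; a2: attacked by Nc3; b2: attacked by Qc1.
Legal moves for Black: none.
In check with no legal moves → checkmate.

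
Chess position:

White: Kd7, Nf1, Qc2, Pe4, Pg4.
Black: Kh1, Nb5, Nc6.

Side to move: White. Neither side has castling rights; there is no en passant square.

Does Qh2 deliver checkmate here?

After Qh2: black king on h1; in check: yes, from the white queen on h2.
King squares — g1: attacked by Qh2; g2: attacked by Qh2; h2: attacked by Nf1.
Black has no legal moves → checkmate.

yes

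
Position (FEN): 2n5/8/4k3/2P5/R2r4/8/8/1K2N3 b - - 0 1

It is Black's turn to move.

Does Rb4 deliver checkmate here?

After Rb4: white king on b1; in check: yes, from the black rook on b4.
White has 5 legal replies: Kc2, Ka2, Kc1, Ka1, Rxb4.
In check but a legal move exists → not checkmate.

no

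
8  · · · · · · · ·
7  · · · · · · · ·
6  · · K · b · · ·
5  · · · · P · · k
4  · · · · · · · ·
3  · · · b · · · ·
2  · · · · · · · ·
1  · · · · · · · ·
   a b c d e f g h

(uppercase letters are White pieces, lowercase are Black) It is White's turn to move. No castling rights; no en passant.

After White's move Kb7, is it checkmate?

no

After Kb7: black king on h5; in check: no.
Black is not in check, so this cannot be checkmate.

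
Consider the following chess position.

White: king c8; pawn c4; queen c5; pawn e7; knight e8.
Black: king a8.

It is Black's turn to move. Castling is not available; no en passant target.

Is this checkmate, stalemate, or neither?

stalemate

Black to move; black king on a8.
In check: no.
King squares — a7: attacked by Qc5; b7: attacked by Kc8; b8: attacked by Kc8.
Legal moves for Black: none.
Not in check and no legal moves → stalemate.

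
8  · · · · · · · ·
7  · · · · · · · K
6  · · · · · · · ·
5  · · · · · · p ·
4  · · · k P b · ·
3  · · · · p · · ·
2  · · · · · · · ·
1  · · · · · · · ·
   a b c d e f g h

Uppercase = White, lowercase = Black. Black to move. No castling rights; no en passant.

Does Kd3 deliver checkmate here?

no

After Kd3: white king on h7; in check: no.
White is not in check, so this cannot be checkmate.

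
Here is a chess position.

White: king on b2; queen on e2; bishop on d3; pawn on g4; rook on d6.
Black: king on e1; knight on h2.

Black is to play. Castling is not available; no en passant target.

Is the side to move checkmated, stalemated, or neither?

Black to move; black king on e1.
In check: yes, from the white queen on e2.
King squares — d1: attacked by Qe2; f1: attacked by Qe2; d2: attacked by Qe2; e2: attacked by Bd3; f2: attacked by Qe2.
Legal moves for Black: none.
In check with no legal moves → checkmate.

checkmate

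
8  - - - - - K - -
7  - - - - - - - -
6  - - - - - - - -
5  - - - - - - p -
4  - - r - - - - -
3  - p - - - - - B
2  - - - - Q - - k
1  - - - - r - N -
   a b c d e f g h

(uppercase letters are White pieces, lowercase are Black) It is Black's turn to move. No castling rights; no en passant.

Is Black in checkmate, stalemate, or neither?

Black to move; black king on h2.
In check: yes, from the white queen on e2.
King squares — g1: available; h1: available; g2: attacked by Qe2; g3: available; h3: attacked by Ng1.
Legal moves for Black: Kg3, Kh1, Kxg1, Rxe2.
Black is in check but has 4 legal moves → neither.

neither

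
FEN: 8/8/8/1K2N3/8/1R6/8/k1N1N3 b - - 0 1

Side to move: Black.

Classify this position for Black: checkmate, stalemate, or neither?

stalemate

Black to move; black king on a1.
In check: no.
King squares — b1: attacked by Rb3; a2: attacked by Nc1; b2: attacked by Rb3.
Legal moves for Black: none.
Not in check and no legal moves → stalemate.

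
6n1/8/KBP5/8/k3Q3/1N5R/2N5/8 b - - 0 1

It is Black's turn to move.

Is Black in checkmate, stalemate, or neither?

Black to move; black king on a4.
In check: yes, from the white queen on e4.
King squares — a3: attacked by Nc2; b3: attacked by Rh3; b4: attacked by Nc2; a5: attacked by Nb3; b5: attacked by Ka6.
Legal moves for Black: none.
In check with no legal moves → checkmate.

checkmate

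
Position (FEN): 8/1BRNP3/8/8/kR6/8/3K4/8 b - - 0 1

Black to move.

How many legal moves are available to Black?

3

Black to move; king on a4.
In check: yes, from the white rook on b4.
Legal moves: Ka5, Kxb4, Ka3.
Count: 3.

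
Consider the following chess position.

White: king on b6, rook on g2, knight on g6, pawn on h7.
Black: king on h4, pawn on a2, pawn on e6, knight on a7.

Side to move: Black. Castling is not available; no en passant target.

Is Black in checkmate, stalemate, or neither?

Black to move; black king on h4.
In check: yes, from the white knight on g6.
King squares — g3: attacked by Rg2; h3: available; g4: attacked by Rg2; g5: attacked by Rg2; h5: available.
Legal moves for Black: Kh5, Kh3.
Black is in check but has 2 legal moves → neither.

neither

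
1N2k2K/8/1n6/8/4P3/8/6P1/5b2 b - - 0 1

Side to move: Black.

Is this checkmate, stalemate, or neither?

neither

Black to move; black king on e8.
In check: no.
Legal moves for Black: Kf8, Kd8, Kf7, Ke7, Nc8, Na8, Nd7, Nd5, Nc4, Na4, Ba6, Bb5, Bc4, Bd3, Bxg2, Be2.
Black has 16 legal moves and is not in check → neither.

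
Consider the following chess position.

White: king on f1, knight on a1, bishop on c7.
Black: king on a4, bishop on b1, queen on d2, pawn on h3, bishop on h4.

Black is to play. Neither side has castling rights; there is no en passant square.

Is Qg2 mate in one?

yes

After Qg2: white king on f1; in check: yes, from the black queen on g2.
King squares — e1: attacked by Bh4; g1: attacked by Qg2; e2: attacked by Qg2; f2: attacked by Qg2; g2: attacked by Ph3.
White has no legal moves → checkmate.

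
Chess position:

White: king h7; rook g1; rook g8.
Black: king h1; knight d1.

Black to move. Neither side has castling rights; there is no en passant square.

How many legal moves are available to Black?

Black to move; king on h1.
In check: yes, from the white rook on g1.
Legal moves: Kh2.
Count: 1.

1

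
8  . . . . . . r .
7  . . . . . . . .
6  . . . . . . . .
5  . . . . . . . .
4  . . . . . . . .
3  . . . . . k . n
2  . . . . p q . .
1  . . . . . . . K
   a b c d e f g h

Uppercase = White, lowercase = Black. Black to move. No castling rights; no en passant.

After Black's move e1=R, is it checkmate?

After e1=R: white king on h1; in check: yes, from the black rook on e1.
King squares — g1: attacked by Re1; g2: attacked by Qf2; h2: attacked by Qf2.
White has no legal moves → checkmate.

yes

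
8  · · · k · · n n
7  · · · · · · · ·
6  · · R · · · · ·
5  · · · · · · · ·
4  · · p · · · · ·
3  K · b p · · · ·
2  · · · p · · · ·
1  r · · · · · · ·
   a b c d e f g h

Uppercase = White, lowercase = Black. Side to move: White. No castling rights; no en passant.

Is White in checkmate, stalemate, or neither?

White to move; white king on a3.
In check: yes, from the black rook on a1.
King squares — a2: attacked by Ra1; b2: attacked by Bc3; b3: attacked by Pc4; a4: attacked by Ra1; b4: attacked by Bc3.
Legal moves for White: none.
In check with no legal moves → checkmate.

checkmate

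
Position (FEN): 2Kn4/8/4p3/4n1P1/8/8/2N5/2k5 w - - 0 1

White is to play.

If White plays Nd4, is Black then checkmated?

After Nd4: black king on c1; in check: no.
Black is not in check, so this cannot be checkmate.

no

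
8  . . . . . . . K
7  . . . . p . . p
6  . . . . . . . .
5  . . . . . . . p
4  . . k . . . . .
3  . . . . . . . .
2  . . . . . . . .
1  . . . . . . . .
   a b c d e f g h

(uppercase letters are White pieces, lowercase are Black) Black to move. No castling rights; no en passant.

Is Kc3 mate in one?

After Kc3: white king on h8; in check: no.
White is not in check, so this cannot be checkmate.

no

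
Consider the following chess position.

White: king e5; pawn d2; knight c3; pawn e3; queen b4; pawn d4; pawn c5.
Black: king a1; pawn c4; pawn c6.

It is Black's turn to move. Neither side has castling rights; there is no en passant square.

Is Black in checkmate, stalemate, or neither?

stalemate

Black to move; black king on a1.
In check: no.
King squares — b1: attacked by Nc3; a2: attacked by Nc3; b2: attacked by Qb4.
Legal moves for Black: none.
Not in check and no legal moves → stalemate.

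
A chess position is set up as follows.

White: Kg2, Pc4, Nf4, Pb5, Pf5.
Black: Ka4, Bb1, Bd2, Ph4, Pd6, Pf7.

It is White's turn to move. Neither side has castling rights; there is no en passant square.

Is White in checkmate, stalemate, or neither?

White to move; white king on g2.
In check: no.
Legal moves for White: Ng6, Ne6, Nh5, Nd5, Nh3, Nd3, Ne2, Kh3, Kf3, Kh2, Kf2, Kh1, Kg1, Kf1, f6, b6, c5.
White has 17 legal moves and is not in check → neither.

neither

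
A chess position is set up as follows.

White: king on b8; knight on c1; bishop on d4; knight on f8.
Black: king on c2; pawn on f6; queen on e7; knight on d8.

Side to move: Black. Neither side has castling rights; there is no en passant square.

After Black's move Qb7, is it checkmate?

yes

After Qb7: white king on b8; in check: yes, from the black queen on b7.
King squares — a7: attacked by Qb7; b7: attacked by Nd8; c7: attacked by Qb7; a8: attacked by Qb7; c8: attacked by Qb7.
White has no legal moves → checkmate.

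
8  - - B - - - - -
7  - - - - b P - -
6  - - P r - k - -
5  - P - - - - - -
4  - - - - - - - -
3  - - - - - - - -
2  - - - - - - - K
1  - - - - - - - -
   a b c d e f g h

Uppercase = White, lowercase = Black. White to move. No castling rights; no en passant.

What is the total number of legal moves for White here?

18

White to move; king on h2.
In check: no.
Legal moves: Bd7, Bb7, Be6, Ba6, Bf5, Bg4, Bh3, Kh3, Kg3, Kg2, Kh1, Kg1, f8=Q+, f8=R+, f8=B, f8=N, c7, b6.
Count: 18.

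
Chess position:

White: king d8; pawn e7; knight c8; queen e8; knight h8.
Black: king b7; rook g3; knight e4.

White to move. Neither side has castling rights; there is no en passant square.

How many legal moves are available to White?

White to move; king on d8.
In check: no.
Legal moves: Nf7, Ng6, Qg8, Qf8, Qf7, Qd7+, Qg6, Qc6+, Qh5, Qb5+, Qa4, Kd7, Na7, Nd6+, Nb6.
Count: 15.

15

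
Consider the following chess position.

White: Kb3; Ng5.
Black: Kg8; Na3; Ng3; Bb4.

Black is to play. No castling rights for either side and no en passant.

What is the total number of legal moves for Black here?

Black to move; king on g8.
In check: no.
Legal moves: Kh8, Kf8, Kg7, Bf8, Be7, Bd6, Bc5, Ba5, Bc3, Bd2, Be1, Nh5, Nf5, Ne4, Ne2, Nh1, Nf1, Nb5, Nc4, Nc2, Nb1.
Count: 21.

21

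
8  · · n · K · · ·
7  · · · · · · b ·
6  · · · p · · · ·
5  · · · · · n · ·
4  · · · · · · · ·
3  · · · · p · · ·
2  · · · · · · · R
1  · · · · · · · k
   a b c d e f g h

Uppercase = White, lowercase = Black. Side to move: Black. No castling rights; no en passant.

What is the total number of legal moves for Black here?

Black to move; king on h1.
In check: yes, from the white rook on h2.
Legal moves: Kxh2, Kg1.
Count: 2.

2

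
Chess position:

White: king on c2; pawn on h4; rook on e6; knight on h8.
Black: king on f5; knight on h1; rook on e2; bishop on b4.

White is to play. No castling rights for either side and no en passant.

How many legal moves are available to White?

6

White to move; king on c2.
In check: yes, from the black rook on e2.
Legal moves: Kd3, Kb3, Kd1, Kc1, Kb1, Rxe2.
Count: 6.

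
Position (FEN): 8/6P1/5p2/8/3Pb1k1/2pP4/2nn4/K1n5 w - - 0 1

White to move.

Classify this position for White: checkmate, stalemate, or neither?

checkmate

White to move; white king on a1.
In check: yes, from the black knight on c2.
King squares — b1: attacked by Nd2; a2: attacked by Nc1; b2: attacked by Pc3.
Legal moves for White: none.
In check with no legal moves → checkmate.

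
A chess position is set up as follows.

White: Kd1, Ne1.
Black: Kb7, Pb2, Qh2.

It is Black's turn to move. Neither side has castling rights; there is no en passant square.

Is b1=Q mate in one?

yes

After b1=Q: white king on d1; in check: yes, from the black queen on b1.
King squares — c1: attacked by Qb1; e1: own knight; c2: attacked by Qb1; d2: attacked by Qh2; e2: attacked by Qh2.
White has no legal moves → checkmate.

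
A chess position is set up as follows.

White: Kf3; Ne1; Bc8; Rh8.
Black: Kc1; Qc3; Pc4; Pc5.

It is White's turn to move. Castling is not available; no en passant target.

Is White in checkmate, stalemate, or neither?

neither

White to move; white king on f3.
In check: yes, from the black queen on c3.
Legal moves for White: Kg4, Kf4, Ke4, Kg2, Kf2, Ke2, Nd3+.
White is in check but has 7 legal moves → neither.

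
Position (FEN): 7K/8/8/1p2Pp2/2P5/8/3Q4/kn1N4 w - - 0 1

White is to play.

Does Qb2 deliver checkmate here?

yes

After Qb2: black king on a1; in check: yes, from the white queen on b2.
King squares — b1: own knight; a2: attacked by Qb2; b2: attacked by Nd1.
Black has no legal moves → checkmate.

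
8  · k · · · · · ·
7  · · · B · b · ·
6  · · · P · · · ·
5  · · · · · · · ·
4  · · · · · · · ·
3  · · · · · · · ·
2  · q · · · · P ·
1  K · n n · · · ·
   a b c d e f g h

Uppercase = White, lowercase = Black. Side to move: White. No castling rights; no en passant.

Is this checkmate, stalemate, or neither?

checkmate

White to move; white king on a1.
In check: yes, from the black queen on b2.
King squares — b1: attacked by Qb2; a2: attacked by Nc1; b2: attacked by Nd1.
Legal moves for White: none.
In check with no legal moves → checkmate.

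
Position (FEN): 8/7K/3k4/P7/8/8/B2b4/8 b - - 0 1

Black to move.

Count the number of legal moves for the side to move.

15

Black to move; king on d6.
In check: no.
Legal moves: Ke7, Kd7, Kc7, Kc6, Ke5, Kc5, Bh6, Bg5, Bxa5, Bf4, Bb4, Be3, Bc3, Be1, Bc1.
Count: 15.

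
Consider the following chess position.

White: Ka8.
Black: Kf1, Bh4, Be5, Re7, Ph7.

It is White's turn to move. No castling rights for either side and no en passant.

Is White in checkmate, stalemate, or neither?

stalemate

White to move; white king on a8.
In check: no.
King squares — a7: attacked by Re7; b7: attacked by Re7; b8: attacked by Be5.
Legal moves for White: none.
Not in check and no legal moves → stalemate.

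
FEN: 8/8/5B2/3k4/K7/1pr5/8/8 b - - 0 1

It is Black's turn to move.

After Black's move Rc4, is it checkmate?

no

After Rc4: white king on a4; in check: yes, from the black rook on c4.
White has 4 legal replies: Kb5, Ka5, Kxb3, Ka3.
In check but a legal move exists → not checkmate.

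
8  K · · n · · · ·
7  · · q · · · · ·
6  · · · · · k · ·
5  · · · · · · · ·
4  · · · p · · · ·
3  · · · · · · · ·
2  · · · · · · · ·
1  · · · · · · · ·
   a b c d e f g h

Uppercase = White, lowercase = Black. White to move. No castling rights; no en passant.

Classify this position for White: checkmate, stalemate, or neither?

White to move; white king on a8.
In check: no.
King squares — a7: attacked by Qc7; b7: attacked by Qc7; b8: attacked by Qc7.
Legal moves for White: none.
Not in check and no legal moves → stalemate.

stalemate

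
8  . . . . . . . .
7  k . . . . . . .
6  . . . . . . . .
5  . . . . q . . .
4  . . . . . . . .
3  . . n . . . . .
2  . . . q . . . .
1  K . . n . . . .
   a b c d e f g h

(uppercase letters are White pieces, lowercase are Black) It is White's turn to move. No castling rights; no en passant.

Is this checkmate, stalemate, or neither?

stalemate

White to move; white king on a1.
In check: no.
King squares — b1: attacked by Nc3; a2: attacked by Qd2; b2: attacked by Nd1.
Legal moves for White: none.
Not in check and no legal moves → stalemate.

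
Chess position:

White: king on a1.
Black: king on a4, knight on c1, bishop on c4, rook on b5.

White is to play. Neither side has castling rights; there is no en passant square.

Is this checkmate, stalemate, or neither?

stalemate

White to move; white king on a1.
In check: no.
King squares — b1: attacked by Rb5; a2: attacked by Nc1; b2: attacked by Rb5.
Legal moves for White: none.
Not in check and no legal moves → stalemate.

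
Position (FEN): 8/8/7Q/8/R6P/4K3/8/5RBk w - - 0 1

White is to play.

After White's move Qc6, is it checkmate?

yes

After Qc6: black king on h1; in check: yes, from the white queen on c6.
King squares — g1: attacked by Rf1; g2: attacked by Qc6; h2: attacked by Bg1.
Black has no legal moves → checkmate.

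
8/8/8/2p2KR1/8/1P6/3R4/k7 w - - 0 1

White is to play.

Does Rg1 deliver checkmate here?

After Rg1: black king on a1; in check: yes, from the white rook on g1.
King squares — b1: attacked by Rg1; a2: attacked by Rd2; b2: attacked by Rd2.
Black has no legal moves → checkmate.

yes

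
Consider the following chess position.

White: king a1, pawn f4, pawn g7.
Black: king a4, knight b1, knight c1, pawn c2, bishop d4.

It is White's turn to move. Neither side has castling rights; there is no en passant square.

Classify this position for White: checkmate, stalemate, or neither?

checkmate

White to move; white king on a1.
In check: yes, from the black bishop on d4.
King squares — b1: attacked by Pc2; a2: attacked by Nc1; b2: attacked by Bd4.
Legal moves for White: none.
In check with no legal moves → checkmate.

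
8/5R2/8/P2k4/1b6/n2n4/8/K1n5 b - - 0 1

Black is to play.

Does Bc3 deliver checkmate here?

yes

After Bc3: white king on a1; in check: yes, from the black bishop on c3.
King squares — b1: attacked by Na3; a2: attacked by Nc1; b2: attacked by Bc3.
White has no legal moves → checkmate.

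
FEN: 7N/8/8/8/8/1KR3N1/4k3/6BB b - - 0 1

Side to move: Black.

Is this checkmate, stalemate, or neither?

neither

Black to move; black king on e2.
In check: yes, from the white knight on g3.
Legal moves for Black: Kd2, Ke1, Kd1.
Black is in check but has 3 legal moves → neither.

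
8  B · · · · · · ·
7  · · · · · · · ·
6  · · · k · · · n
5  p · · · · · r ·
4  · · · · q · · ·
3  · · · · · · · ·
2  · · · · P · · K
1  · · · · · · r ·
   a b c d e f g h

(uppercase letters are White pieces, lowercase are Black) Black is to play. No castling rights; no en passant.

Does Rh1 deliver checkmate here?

After Rh1: white king on h2; in check: yes, from the black rook on h1.
King squares — g1: attacked by Rh1; h1: attacked by Qe4; g2: attacked by Qe4; g3: attacked by Rg5; h3: attacked by Rh1.
White has no legal moves → checkmate.

yes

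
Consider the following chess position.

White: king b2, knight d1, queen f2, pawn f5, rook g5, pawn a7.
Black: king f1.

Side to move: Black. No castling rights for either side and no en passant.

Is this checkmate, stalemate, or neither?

checkmate

Black to move; black king on f1.
In check: yes, from the white queen on f2.
King squares — e1: attacked by Qf2; g1: attacked by Qf2; e2: attacked by Qf2; f2: attacked by Nd1; g2: attacked by Qf2.
Legal moves for Black: none.
In check with no legal moves → checkmate.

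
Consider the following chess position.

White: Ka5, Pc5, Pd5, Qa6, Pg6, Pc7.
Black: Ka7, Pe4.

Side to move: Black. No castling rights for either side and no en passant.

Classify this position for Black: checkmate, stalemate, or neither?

Black to move; black king on a7.
In check: yes, from the white queen on a6.
King squares — a6: attacked by Ka5; b6: attacked by Ka5; b7: attacked by Qa6; a8: attacked by Qa6; b8: attacked by Pc7.
Legal moves for Black: none.
In check with no legal moves → checkmate.

checkmate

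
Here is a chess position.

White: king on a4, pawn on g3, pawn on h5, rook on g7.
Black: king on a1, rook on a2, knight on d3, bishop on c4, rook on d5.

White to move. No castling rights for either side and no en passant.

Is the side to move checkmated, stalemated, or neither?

White to move; white king on a4.
In check: yes, from the black rook on a2.
King squares — a3: attacked by Ra2; b3: attacked by Bc4; b4: attacked by Nd3; a5: attacked by Ra2; b5: attacked by Bc4.
Legal moves for White: none.
In check with no legal moves → checkmate.

checkmate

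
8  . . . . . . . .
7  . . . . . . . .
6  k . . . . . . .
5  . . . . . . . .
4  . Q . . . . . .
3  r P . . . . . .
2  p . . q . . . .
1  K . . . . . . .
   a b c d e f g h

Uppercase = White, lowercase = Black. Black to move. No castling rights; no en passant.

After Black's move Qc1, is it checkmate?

After Qc1: white king on a1; in check: yes, from the black queen on c1.
King squares — b1: attacked by Qc1; a2: attacked by Ra3; b2: attacked by Qc1.
White has no legal moves → checkmate.

yes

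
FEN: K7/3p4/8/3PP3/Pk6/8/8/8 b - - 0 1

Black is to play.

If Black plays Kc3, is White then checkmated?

After Kc3: white king on a8; in check: no.
White is not in check, so this cannot be checkmate.

no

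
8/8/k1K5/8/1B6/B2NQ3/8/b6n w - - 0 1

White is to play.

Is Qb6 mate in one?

yes

After Qb6: black king on a6; in check: yes, from the white queen on b6.
King squares — a5: attacked by Bb4; b5: attacked by Qb6; b6: attacked by Kc6; a7: attacked by Qb6; b7: attacked by Qb6.
Black has no legal moves → checkmate.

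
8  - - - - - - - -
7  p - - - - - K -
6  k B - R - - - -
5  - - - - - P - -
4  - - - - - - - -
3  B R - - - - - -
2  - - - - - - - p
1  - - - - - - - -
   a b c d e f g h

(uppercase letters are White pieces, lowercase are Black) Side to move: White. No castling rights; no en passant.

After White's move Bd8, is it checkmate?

yes

After Bd8: black king on a6; in check: yes, from the white rook on d6.
King squares — a5: attacked by Bd8; b5: attacked by Rb3; b6: attacked by Rb3; a7: own pawn; b7: attacked by Rb3.
Black has no legal moves → checkmate.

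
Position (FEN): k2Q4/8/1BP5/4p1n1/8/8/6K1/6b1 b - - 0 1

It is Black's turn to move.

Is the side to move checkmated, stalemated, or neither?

Black to move; black king on a8.
In check: yes, from the white queen on d8.
King squares — a7: attacked by Bb6; b7: attacked by Pc6; b8: attacked by Qd8.
Legal moves for Black: none.
In check with no legal moves → checkmate.

checkmate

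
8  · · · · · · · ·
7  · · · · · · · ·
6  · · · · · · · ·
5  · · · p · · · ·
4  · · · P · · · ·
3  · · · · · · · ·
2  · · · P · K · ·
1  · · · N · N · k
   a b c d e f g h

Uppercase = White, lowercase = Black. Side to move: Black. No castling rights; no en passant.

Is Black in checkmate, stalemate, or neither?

stalemate

Black to move; black king on h1.
In check: no.
King squares — g1: attacked by Kf2; g2: attacked by Kf2; h2: attacked by Nf1.
Legal moves for Black: none.
Not in check and no legal moves → stalemate.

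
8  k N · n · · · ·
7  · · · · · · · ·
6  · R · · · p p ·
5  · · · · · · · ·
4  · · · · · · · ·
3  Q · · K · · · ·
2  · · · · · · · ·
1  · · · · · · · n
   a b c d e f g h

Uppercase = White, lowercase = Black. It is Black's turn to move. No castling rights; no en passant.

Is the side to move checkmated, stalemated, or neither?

checkmate

Black to move; black king on a8.
In check: yes, from the white queen on a3.
King squares — a7: attacked by Qa3; b7: attacked by Rb6; b8: attacked by Rb6.
Legal moves for Black: none.
In check with no legal moves → checkmate.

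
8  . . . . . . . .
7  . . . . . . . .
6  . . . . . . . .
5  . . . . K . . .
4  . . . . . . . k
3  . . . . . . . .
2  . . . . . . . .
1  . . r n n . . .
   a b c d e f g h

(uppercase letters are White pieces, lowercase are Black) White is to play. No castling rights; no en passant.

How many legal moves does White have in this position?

8

White to move; king on e5.
In check: no.
Legal moves: Kf6, Ke6, Kd6, Kf5, Kd5, Kf4, Ke4, Kd4.
Count: 8.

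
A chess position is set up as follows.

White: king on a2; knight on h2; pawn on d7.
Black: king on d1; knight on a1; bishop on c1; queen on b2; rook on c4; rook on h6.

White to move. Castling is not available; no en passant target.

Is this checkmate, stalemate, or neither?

checkmate

White to move; white king on a2.
In check: yes, from the black queen on b2.
King squares — a1: attacked by Qb2; b1: attacked by Qb2; b2: attacked by Bc1; a3: attacked by Qb2; b3: attacked by Na1.
Legal moves for White: none.
In check with no legal moves → checkmate.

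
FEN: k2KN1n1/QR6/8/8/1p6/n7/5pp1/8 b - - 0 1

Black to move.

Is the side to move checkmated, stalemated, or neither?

checkmate

Black to move; black king on a8.
In check: yes, from the white queen on a7.
King squares — a7: attacked by Rb7; b7: attacked by Qa7; b8: attacked by Qa7.
Legal moves for Black: none.
In check with no legal moves → checkmate.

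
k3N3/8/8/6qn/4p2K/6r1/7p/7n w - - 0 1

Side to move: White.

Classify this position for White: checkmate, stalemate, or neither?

White to move; white king on h4.
In check: yes, from the black queen on g5.
King squares — g3: attacked by Nh1; h3: attacked by Rg3; g4: attacked by Rg3; g5: attacked by Rg3; h5: attacked by Qg5.
Legal moves for White: none.
In check with no legal moves → checkmate.

checkmate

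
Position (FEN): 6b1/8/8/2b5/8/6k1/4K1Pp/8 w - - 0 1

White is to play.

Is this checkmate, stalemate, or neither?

neither

White to move; white king on e2.
In check: no.
Legal moves for White: Kd3, Kd2, Kf1, Ke1, Kd1.
White has 5 legal moves and is not in check → neither.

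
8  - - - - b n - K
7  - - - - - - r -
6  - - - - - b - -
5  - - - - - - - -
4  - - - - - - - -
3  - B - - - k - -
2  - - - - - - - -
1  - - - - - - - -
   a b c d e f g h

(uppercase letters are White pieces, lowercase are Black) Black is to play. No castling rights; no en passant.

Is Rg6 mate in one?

After Rg6: white king on h8; in check: yes, from the black bishop on f6.
King squares — g7: attacked by Bf6; h7: attacked by Nf8; g8: attacked by Rg6.
White has no legal moves → checkmate.

yes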